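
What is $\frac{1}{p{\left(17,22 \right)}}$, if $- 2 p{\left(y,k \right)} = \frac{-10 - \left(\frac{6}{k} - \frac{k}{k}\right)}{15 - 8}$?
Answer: $\frac{77}{51} \approx 1.5098$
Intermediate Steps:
$p{\left(y,k \right)} = \frac{9}{14} + \frac{3}{7 k}$ ($p{\left(y,k \right)} = - \frac{\left(-10 - \left(\frac{6}{k} - \frac{k}{k}\right)\right) \frac{1}{15 - 8}}{2} = - \frac{\left(-10 + \left(- \frac{6}{k} + 1\right)\right) \frac{1}{7}}{2} = - \frac{\left(-10 + \left(1 - \frac{6}{k}\right)\right) \frac{1}{7}}{2} = - \frac{\left(-9 - \frac{6}{k}\right) \frac{1}{7}}{2} = - \frac{- \frac{9}{7} - \frac{6}{7 k}}{2} = \frac{9}{14} + \frac{3}{7 k}$)
$\frac{1}{p{\left(17,22 \right)}} = \frac{1}{\frac{3}{14} \cdot \frac{1}{22} \left(2 + 3 \cdot 22\right)} = \frac{1}{\frac{3}{14} \cdot \frac{1}{22} \left(2 + 66\right)} = \frac{1}{\frac{3}{14} \cdot \frac{1}{22} \cdot 68} = \frac{1}{\frac{51}{77}} = \frac{77}{51}$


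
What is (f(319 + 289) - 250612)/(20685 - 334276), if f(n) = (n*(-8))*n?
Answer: 3207924/313591 ≈ 10.230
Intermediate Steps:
f(n) = -8*n**2 (f(n) = (-8*n)*n = -8*n**2)
(f(319 + 289) - 250612)/(20685 - 334276) = (-8*(319 + 289)**2 - 250612)/(20685 - 334276) = (-8*608**2 - 250612)/(-313591) = (-8*369664 - 250612)*(-1/313591) = (-2957312 - 250612)*(-1/313591) = -3207924*(-1/313591) = 3207924/313591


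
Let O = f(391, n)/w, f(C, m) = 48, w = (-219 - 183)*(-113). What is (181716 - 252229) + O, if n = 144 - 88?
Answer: -533853915/7571 ≈ -70513.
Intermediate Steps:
w = 45426 (w = -402*(-113) = 45426)
n = 56
O = 8/7571 (O = 48/45426 = 48*(1/45426) = 8/7571 ≈ 0.0010567)
(181716 - 252229) + O = (181716 - 252229) + 8/7571 = -70513 + 8/7571 = -533853915/7571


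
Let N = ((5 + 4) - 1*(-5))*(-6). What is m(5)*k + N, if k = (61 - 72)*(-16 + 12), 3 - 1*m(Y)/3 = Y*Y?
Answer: -2988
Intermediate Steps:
m(Y) = 9 - 3*Y² (m(Y) = 9 - 3*Y*Y = 9 - 3*Y²)
k = 44 (k = -11*(-4) = 44)
N = -84 (N = (9 + 5)*(-6) = 14*(-6) = -84)
m(5)*k + N = (9 - 3*5²)*44 - 84 = (9 - 3*25)*44 - 84 = (9 - 75)*44 - 84 = -66*44 - 84 = -2904 - 84 = -2988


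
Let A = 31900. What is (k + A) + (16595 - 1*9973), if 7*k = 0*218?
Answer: 38522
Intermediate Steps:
k = 0 (k = (0*218)/7 = (1/7)*0 = 0)
(k + A) + (16595 - 1*9973) = (0 + 31900) + (16595 - 1*9973) = 31900 + (16595 - 9973) = 31900 + 6622 = 38522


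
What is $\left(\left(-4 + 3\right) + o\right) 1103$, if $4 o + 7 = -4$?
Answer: $- \frac{16545}{4} \approx -4136.3$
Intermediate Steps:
$o = - \frac{11}{4}$ ($o = - \frac{7}{4} + \frac{1}{4} \left(-4\right) = - \frac{7}{4} - 1 = - \frac{11}{4} \approx -2.75$)
$\left(\left(-4 + 3\right) + o\right) 1103 = \left(\left(-4 + 3\right) - \frac{11}{4}\right) 1103 = \left(-1 - \frac{11}{4}\right) 1103 = \left(- \frac{15}{4}\right) 1103 = - \frac{16545}{4}$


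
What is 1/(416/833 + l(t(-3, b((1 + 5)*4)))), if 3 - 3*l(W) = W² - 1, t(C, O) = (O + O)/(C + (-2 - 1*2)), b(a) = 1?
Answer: 833/1504 ≈ 0.55386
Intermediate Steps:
t(C, O) = 2*O/(-4 + C) (t(C, O) = (2*O)/(C + (-2 - 2)) = (2*O)/(C - 4) = (2*O)/(-4 + C) = 2*O/(-4 + C))
l(W) = 4/3 - W²/3 (l(W) = 1 - (W² - 1)/3 = 1 - (-1 + W²)/3 = 1 + (⅓ - W²/3) = 4/3 - W²/3)
1/(416/833 + l(t(-3, b((1 + 5)*4)))) = 1/(416/833 + (4/3 - 4/(-4 - 3)²/3)) = 1/(416*(1/833) + (4/3 - (2*1/(-7))²/3)) = 1/(416/833 + (4/3 - (2*1*(-⅐))²/3)) = 1/(416/833 + (4/3 - (-2/7)²/3)) = 1/(416/833 + (4/3 - ⅓*4/49)) = 1/(416/833 + (4/3 - 4/147)) = 1/(416/833 + 64/49) = 1/(1504/833) = 833/1504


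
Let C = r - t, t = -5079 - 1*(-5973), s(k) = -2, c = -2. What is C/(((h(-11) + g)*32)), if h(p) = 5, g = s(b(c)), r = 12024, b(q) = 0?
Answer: 1855/16 ≈ 115.94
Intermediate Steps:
t = 894 (t = -5079 + 5973 = 894)
g = -2
C = 11130 (C = 12024 - 1*894 = 12024 - 894 = 11130)
C/(((h(-11) + g)*32)) = 11130/(((5 - 2)*32)) = 11130/((3*32)) = 11130/96 = 11130*(1/96) = 1855/16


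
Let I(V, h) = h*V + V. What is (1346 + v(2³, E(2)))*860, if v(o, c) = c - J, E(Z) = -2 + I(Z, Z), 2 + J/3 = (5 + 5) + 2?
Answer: 1135200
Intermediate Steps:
J = 30 (J = -6 + 3*((5 + 5) + 2) = -6 + 3*(10 + 2) = -6 + 3*12 = -6 + 36 = 30)
I(V, h) = V + V*h (I(V, h) = V*h + V = V + V*h)
E(Z) = -2 + Z*(1 + Z)
v(o, c) = -30 + c (v(o, c) = c - 1*30 = c - 30 = -30 + c)
(1346 + v(2³, E(2)))*860 = (1346 + (-30 + (-2 + 2*(1 + 2))))*860 = (1346 + (-30 + (-2 + 2*3)))*860 = (1346 + (-30 + (-2 + 6)))*860 = (1346 + (-30 + 4))*860 = (1346 - 26)*860 = 1320*860 = 1135200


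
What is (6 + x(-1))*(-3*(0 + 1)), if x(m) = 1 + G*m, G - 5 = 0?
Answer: -6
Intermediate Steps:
G = 5 (G = 5 + 0 = 5)
x(m) = 1 + 5*m
(6 + x(-1))*(-3*(0 + 1)) = (6 + (1 + 5*(-1)))*(-3*(0 + 1)) = (6 + (1 - 5))*(-3*1) = (6 - 4)*(-3) = 2*(-3) = -6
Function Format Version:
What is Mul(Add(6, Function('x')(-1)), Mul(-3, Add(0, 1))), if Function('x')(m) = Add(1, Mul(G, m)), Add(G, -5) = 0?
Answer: -6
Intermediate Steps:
G = 5 (G = Add(5, 0) = 5)
Function('x')(m) = Add(1, Mul(5, m))
Mul(Add(6, Function('x')(-1)), Mul(-3, Add(0, 1))) = Mul(Add(6, Add(1, Mul(5, -1))), Mul(-3, Add(0, 1))) = Mul(Add(6, Add(1, -5)), Mul(-3, 1)) = Mul(Add(6, -4), -3) = Mul(2, -3) = -6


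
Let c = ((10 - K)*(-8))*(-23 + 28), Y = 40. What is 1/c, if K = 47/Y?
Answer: -1/353 ≈ -0.0028329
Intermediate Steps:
K = 47/40 ≈ 1.1750
c = -353 (c = ((10 - 1*47/40)*(-8))*(-23 + 28) = ((10 - 47/40)*(-8))*5 = ((353/40)*(-8))*5 = -353/5*5 = -353)
1/c = 1/(-353) = -1/353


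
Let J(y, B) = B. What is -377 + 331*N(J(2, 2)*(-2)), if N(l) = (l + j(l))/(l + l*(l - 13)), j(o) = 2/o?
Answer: -51235/128 ≈ -400.27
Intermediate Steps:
N(l) = (l + 2/l)/(l + l*(-13 + l)) (N(l) = (l + 2/l)/(l + l*(l - 13)) = (l + 2/l)/(l + l*(-13 + l)))
-377 + 331*N(J(2, 2)*(-2)) = -377 + 331*((2 + (2*(-2))**2)/((2*(-2))**2*(-12 + 2*(-2)))) = -377 + 331*((2 + (-4)**2)/((-4)**2*(-12 - 4))) = -377 + 331*((1/16)*(2 + 16)/(-16)) = -377 + 331*((1/16)*(-1/16)*18) = -377 + 331*(-9/128) = -377 - 2979/128 = -51235/128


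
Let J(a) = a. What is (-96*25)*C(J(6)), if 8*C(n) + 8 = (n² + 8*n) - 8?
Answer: -20400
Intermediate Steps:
C(n) = -2 + n + n²/8 (C(n) = -1 + ((n² + 8*n) - 8)/8 = -1 + (-8 + n² + 8*n)/8 = -1 + (-1 + n + n²/8) = -2 + n + n²/8)
(-96*25)*C(J(6)) = (-96*25)*(-2 + 6 + (⅛)*6²) = -2400*(-2 + 6 + (⅛)*36) = -2400*(-2 + 6 + 9/2) = -2400*17/2 = -20400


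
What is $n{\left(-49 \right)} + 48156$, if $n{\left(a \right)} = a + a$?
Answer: $48058$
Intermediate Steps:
$n{\left(a \right)} = 2 a$
$n{\left(-49 \right)} + 48156 = 2 \left(-49\right) + 48156 = -98 + 48156 = 48058$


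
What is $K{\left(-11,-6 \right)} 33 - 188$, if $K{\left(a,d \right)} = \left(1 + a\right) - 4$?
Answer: $-650$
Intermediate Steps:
$K{\left(a,d \right)} = -3 + a$
$K{\left(-11,-6 \right)} 33 - 188 = \left(-3 - 11\right) 33 - 188 = \left(-14\right) 33 - 188 = -462 - 188 = -650$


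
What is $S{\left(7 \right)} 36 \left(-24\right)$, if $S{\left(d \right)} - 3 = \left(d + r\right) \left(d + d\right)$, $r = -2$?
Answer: $-63072$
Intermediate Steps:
$S{\left(d \right)} = 3 + 2 d \left(-2 + d\right)$ ($S{\left(d \right)} = 3 + \left(d - 2\right) \left(d + d\right) = 3 + \left(-2 + d\right) 2 d = 3 + 2 d \left(-2 + d\right)$)
$S{\left(7 \right)} 36 \left(-24\right) = \left(3 - 28 + 2 \cdot 7^{2}\right) 36 \left(-24\right) = \left(3 - 28 + 2 \cdot 49\right) 36 \left(-24\right) = \left(3 - 28 + 98\right) 36 \left(-24\right) = 73 \cdot 36 \left(-24\right) = 2628 \left(-24\right) = -63072$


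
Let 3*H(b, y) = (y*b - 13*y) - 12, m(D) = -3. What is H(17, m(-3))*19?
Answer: -152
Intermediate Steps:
H(b, y) = -4 - 13*y/3 + b*y/3 (H(b, y) = ((y*b - 13*y) - 12)/3 = ((b*y - 13*y) - 12)/3 = ((-13*y + b*y) - 12)/3 = (-12 - 13*y + b*y)/3 = -4 - 13*y/3 + b*y/3)
H(17, m(-3))*19 = (-4 - 13/3*(-3) + (⅓)*17*(-3))*19 = (-4 + 13 - 17)*19 = -8*19 = -152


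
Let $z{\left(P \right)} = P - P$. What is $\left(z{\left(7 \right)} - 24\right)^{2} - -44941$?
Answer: $45517$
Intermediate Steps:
$z{\left(P \right)} = 0$
$\left(z{\left(7 \right)} - 24\right)^{2} - -44941 = \left(0 - 24\right)^{2} - -44941 = \left(-24\right)^{2} + 44941 = 576 + 44941 = 45517$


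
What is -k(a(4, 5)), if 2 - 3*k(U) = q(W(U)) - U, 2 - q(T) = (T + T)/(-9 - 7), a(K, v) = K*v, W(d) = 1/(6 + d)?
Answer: -4159/624 ≈ -6.6651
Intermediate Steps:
q(T) = 2 + T/8 (q(T) = 2 - (T + T)/(-9 - 7) = 2 - 2*T/(-16) = 2 - 2*T*(-1)/16 = 2 - (-1)*T/8 = 2 + T/8)
k(U) = -1/(24*(6 + U)) + U/3 (k(U) = ⅔ - ((2 + 1/(8*(6 + U))) - U)/3 = ⅔ - (2 - U + 1/(8*(6 + U)))/3 = ⅔ + (-⅔ - 1/(24*(6 + U)) + U/3) = -1/(24*(6 + U)) + U/3)
-k(a(4, 5)) = -(-1 + 8*(4*5)² + 48*(4*5))/(24*(6 + 4*5)) = -(-1 + 8*20² + 48*20)/(24*(6 + 20)) = -(-1 + 8*400 + 960)/(24*26) = -(-1 + 3200 + 960)/(24*26) = -4159/(24*26) = -1*4159/624 = -4159/624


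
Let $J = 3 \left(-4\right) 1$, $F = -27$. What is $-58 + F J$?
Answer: $266$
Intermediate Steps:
$J = -12$ ($J = \left(-12\right) 1 = -12$)
$-58 + F J = -58 - -324 = -58 + 324 = 266$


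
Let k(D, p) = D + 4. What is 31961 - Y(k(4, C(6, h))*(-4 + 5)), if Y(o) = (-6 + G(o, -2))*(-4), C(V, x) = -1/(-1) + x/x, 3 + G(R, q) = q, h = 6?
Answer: 31917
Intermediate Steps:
G(R, q) = -3 + q
C(V, x) = 2 (C(V, x) = -1*(-1) + 1 = 1 + 1 = 2)
k(D, p) = 4 + D
Y(o) = 44 (Y(o) = (-6 + (-3 - 2))*(-4) = (-6 - 5)*(-4) = -11*(-4) = 44)
31961 - Y(k(4, C(6, h))*(-4 + 5)) = 31961 - 1*44 = 31961 - 44 = 31917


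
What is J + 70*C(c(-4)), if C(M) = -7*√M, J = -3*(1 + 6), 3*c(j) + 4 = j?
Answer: -21 - 980*I*√6/3 ≈ -21.0 - 800.17*I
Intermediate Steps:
c(j) = -4/3 + j/3
J = -21 (J = -3*7 = -21)
J + 70*C(c(-4)) = -21 + 70*(-7*√(-4/3 + (⅓)*(-4))) = -21 + 70*(-7*√(-4/3 - 4/3)) = -21 + 70*(-14*I*√6/3) = -21 - 980*I*√6/3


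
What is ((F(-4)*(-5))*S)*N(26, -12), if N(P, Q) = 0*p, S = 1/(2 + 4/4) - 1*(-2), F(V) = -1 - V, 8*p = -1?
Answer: 0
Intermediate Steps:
p = -1/8 (p = (1/8)*(-1) = -1/8 ≈ -0.12500)
S = 7/3 (S = 1/(2 + 4*(1/4)) + 2 = 1/(2 + 1) + 2 = 1/3 + 2 = 7/3 ≈ 2.3333)
N(P, Q) = 0 (N(P, Q) = 0*(-1/8) = 0)
((F(-4)*(-5))*S)*N(26, -12) = (((-1 - 1*(-4))*(-5))*(7/3))*0 = (((-1 + 4)*(-5))*(7/3))*0 = ((3*(-5))*(7/3))*0 = -15*7/3*0 = -35*0 = 0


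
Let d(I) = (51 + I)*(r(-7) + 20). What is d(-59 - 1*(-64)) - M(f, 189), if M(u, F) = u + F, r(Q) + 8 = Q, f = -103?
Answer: 194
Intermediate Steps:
r(Q) = -8 + Q
M(u, F) = F + u
d(I) = 255 + 5*I (d(I) = (51 + I)*((-8 - 7) + 20) = (51 + I)*(-15 + 20) = (51 + I)*5 = 255 + 5*I)
d(-59 - 1*(-64)) - M(f, 189) = (255 + 5*(-59 - 1*(-64))) - (189 - 103) = (255 + 5*(-59 + 64)) - 1*86 = (255 + 5*5) - 86 = (255 + 25) - 86 = 280 - 86 = 194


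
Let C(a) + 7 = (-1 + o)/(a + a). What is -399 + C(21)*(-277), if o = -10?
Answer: 67727/42 ≈ 1612.5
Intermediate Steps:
C(a) = -7 - 11/(2*a) (C(a) = -7 + (-1 - 10)/(a + a) = -7 - 11*1/(2*a) = -7 - 11/(2*a))
-399 + C(21)*(-277) = -399 + (-7 - 11/2/21)*(-277) = -399 + (-7 - 11/2*1/21)*(-277) = -399 + (-7 - 11/42)*(-277) = -399 - 305/42*(-277) = -399 + 84485/42 = 67727/42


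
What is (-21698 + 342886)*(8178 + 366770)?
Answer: 120428798224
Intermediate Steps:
(-21698 + 342886)*(8178 + 366770) = 321188*374948 = 120428798224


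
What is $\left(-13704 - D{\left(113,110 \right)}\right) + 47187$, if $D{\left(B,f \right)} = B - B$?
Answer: $33483$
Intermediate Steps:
$D{\left(B,f \right)} = 0$
$\left(-13704 - D{\left(113,110 \right)}\right) + 47187 = \left(-13704 - 0\right) + 47187 = \left(-13704 + 0\right) + 47187 = -13704 + 47187 = 33483$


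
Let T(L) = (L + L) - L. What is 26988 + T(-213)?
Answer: 26775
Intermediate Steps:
T(L) = L (T(L) = 2*L - L = L)
26988 + T(-213) = 26988 - 213 = 26775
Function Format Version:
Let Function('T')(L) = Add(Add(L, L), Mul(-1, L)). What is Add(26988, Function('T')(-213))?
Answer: 26775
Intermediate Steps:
Function('T')(L) = L (Function('T')(L) = Add(Mul(2, L), Mul(-1, L)) = L)
Add(26988, Function('T')(-213)) = Add(26988, -213) = 26775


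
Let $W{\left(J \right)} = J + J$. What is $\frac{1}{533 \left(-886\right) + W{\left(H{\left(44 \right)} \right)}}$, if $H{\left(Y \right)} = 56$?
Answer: $- \frac{1}{472126} \approx -2.1181 \cdot 10^{-6}$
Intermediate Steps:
$W{\left(J \right)} = 2 J$
$\frac{1}{533 \left(-886\right) + W{\left(H{\left(44 \right)} \right)}} = \frac{1}{533 \left(-886\right) + 2 \cdot 56} = \frac{1}{-472238 + 112} = \frac{1}{-472126} = - \frac{1}{472126}$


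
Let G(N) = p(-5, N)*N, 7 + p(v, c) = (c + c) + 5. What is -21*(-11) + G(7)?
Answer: 315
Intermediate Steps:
p(v, c) = -2 + 2*c (p(v, c) = -7 + ((c + c) + 5) = -7 + (2*c + 5) = -7 + (5 + 2*c) = -2 + 2*c)
G(N) = N*(-2 + 2*N) (G(N) = (-2 + 2*N)*N = N*(-2 + 2*N))
-21*(-11) + G(7) = -21*(-11) + 2*7*(-1 + 7) = 231 + 2*7*6 = 231 + 84 = 315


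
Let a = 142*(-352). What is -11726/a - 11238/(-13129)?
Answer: 32530493/29829088 ≈ 1.0906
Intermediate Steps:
a = -49984
-11726/a - 11238/(-13129) = -11726/(-49984) - 11238/(-13129) = -11726*(-1/49984) - 11238*(-1/13129) = 533/2272 + 11238/13129 = 32530493/29829088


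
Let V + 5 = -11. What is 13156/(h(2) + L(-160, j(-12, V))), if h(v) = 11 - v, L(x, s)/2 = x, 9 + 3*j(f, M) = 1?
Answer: -13156/311 ≈ -42.302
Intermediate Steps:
V = -16 (V = -5 - 11 = -16)
j(f, M) = -8/3 (j(f, M) = -3 + (⅓)*1 = -3 + ⅓ = -8/3)
L(x, s) = 2*x
13156/(h(2) + L(-160, j(-12, V))) = 13156/((11 - 1*2) + 2*(-160)) = 13156/((11 - 2) - 320) = 13156/(9 - 320) = 13156/(-311) = 13156*(-1/311) = -13156/311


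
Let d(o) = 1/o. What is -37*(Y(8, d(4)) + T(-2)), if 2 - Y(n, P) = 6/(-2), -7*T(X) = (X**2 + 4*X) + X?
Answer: -1517/7 ≈ -216.71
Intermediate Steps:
T(X) = -5*X/7 - X**2/7 (T(X) = -((X**2 + 4*X) + X)/7 = -(X**2 + 5*X)/7 = -5*X/7 - X**2/7)
Y(n, P) = 5 (Y(n, P) = 2 - 6/(-2) = 2 - 6*(-1)/2 = 2 - 1*(-3) = 2 + 3 = 5)
-37*(Y(8, d(4)) + T(-2)) = -37*(5 - 1/7*(-2)*(5 - 2)) = -37*(5 - 1/7*(-2)*3) = -37*(5 + 6/7) = -37*41/7 = -1517/7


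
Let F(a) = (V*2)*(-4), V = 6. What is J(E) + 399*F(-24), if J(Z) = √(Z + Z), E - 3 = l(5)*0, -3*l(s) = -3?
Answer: -19152 + √6 ≈ -19150.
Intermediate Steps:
l(s) = 1 (l(s) = -⅓*(-3) = 1)
E = 3 (E = 3 + 1*0 = 3 + 0 = 3)
J(Z) = √2*√Z (J(Z) = √(2*Z) = √2*√Z)
F(a) = -48 (F(a) = (6*2)*(-4) = 12*(-4) = -48)
J(E) + 399*F(-24) = √2*√3 + 399*(-48) = √6 - 19152 = -19152 + √6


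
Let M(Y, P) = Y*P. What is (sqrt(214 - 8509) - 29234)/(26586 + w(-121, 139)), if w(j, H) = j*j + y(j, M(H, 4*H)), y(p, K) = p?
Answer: -14617/20553 + I*sqrt(8295)/41106 ≈ -0.71119 + 0.0022157*I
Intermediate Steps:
M(Y, P) = P*Y
w(j, H) = j + j**2 (w(j, H) = j*j + j = j**2 + j = j + j**2)
(sqrt(214 - 8509) - 29234)/(26586 + w(-121, 139)) = (sqrt(214 - 8509) - 29234)/(26586 - 121*(1 - 121)) = (sqrt(-8295) - 29234)/(26586 - 121*(-120)) = (I*sqrt(8295) - 29234)/(26586 + 14520) = (-29234 + I*sqrt(8295))/41106 = (-29234 + I*sqrt(8295))*(1/41106) = -14617/20553 + I*sqrt(8295)/41106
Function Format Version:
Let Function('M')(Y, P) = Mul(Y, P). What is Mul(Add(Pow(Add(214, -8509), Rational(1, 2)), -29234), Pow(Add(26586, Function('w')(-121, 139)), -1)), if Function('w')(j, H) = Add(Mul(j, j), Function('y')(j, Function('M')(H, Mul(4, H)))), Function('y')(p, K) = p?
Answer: Add(Rational(-14617, 20553), Mul(Rational(1, 41106), I, Pow(8295, Rational(1, 2)))) ≈ Add(-0.71119, Mul(0.0022157, I))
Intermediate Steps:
Function('M')(Y, P) = Mul(P, Y)
Function('w')(j, H) = Add(j, Pow(j, 2)) (Function('w')(j, H) = Add(Mul(j, j), j) = Add(Pow(j, 2), j) = Add(j, Pow(j, 2)))
Mul(Add(Pow(Add(214, -8509), Rational(1, 2)), -29234), Pow(Add(26586, Function('w')(-121, 139)), -1)) = Mul(Add(Pow(Add(214, -8509), Rational(1, 2)), -29234), Pow(Add(26586, Mul(-121, Add(1, -121))), -1)) = Mul(Add(Pow(-8295, Rational(1, 2)), -29234), Pow(Add(26586, Mul(-121, -120)), -1)) = Mul(Add(Mul(I, Pow(8295, Rational(1, 2))), -29234), Pow(Add(26586, 14520), -1)) = Mul(Add(-29234, Mul(I, Pow(8295, Rational(1, 2)))), Pow(41106, -1)) = Mul(Add(-29234, Mul(I, Pow(8295, Rational(1, 2)))), Rational(1, 41106)) = Add(Rational(-14617, 20553), Mul(Rational(1, 41106), I, Pow(8295, Rational(1, 2))))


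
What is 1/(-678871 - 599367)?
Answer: -1/1278238 ≈ -7.8233e-7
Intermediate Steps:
1/(-678871 - 599367) = 1/(-1278238) = -1/1278238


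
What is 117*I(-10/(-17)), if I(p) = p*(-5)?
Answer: -5850/17 ≈ -344.12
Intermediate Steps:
I(p) = -5*p
117*I(-10/(-17)) = 117*(-(-50)/(-17)) = 117*(-(-50)*(-1)/17) = 117*(-5*10/17) = 117*(-50/17) = -5850/17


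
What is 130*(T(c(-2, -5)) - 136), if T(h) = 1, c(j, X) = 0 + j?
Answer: -17550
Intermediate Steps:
c(j, X) = j
130*(T(c(-2, -5)) - 136) = 130*(1 - 136) = 130*(-135) = -17550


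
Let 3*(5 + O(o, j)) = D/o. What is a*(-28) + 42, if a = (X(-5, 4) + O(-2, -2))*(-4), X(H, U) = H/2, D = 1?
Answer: -2450/3 ≈ -816.67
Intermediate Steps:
O(o, j) = -5 + 1/(3*o) (O(o, j) = -5 + (1/o)/3 = -5 + 1/(3*o))
X(H, U) = H/2 (X(H, U) = H*(1/2) = H/2)
a = 92/3 (a = ((1/2)*(-5) + (-5 + (1/3)/(-2)))*(-4) = (-5/2 + (-5 + (1/3)*(-1/2)))*(-4) = (-5/2 + (-5 - 1/6))*(-4) = (-5/2 - 31/6)*(-4) = -23/3*(-4) = 92/3 ≈ 30.667)
a*(-28) + 42 = (92/3)*(-28) + 42 = -2576/3 + 42 = -2450/3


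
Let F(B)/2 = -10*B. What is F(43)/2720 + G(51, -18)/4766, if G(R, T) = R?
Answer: -99001/324088 ≈ -0.30548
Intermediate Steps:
F(B) = -20*B (F(B) = 2*(-10*B) = -20*B)
F(43)/2720 + G(51, -18)/4766 = -20*43/2720 + 51/4766 = -860*1/2720 + 51*(1/4766) = -43/136 + 51/4766 = -99001/324088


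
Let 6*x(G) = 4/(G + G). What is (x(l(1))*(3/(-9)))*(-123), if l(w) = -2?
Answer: -41/6 ≈ -6.8333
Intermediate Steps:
x(G) = 1/(3*G) (x(G) = (4/(G + G))/6 = (4/((2*G)))/6 = (4*(1/(2*G)))/6 = (2/G)/6 = 1/(3*G))
(x(l(1))*(3/(-9)))*(-123) = (((⅓)/(-2))*(3/(-9)))*(-123) = (((⅓)*(-½))*(3*(-⅑)))*(-123) = -⅙*(-⅓)*(-123) = (1/18)*(-123) = -41/6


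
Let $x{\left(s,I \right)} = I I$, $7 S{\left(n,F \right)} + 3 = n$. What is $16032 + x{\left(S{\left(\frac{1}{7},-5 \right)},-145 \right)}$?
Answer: $37057$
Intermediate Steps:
$S{\left(n,F \right)} = - \frac{3}{7} + \frac{n}{7}$
$x{\left(s,I \right)} = I^{2}$
$16032 + x{\left(S{\left(\frac{1}{7},-5 \right)},-145 \right)} = 16032 + \left(-145\right)^{2} = 16032 + 21025 = 37057$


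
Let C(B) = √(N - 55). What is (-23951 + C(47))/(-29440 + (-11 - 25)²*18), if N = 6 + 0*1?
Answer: 23951/6112 - 7*I/6112 ≈ 3.9187 - 0.0011453*I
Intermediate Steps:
N = 6 (N = 6 + 0 = 6)
C(B) = 7*I (C(B) = √(6 - 55) = √(-49) = 7*I)
(-23951 + C(47))/(-29440 + (-11 - 25)²*18) = (-23951 + 7*I)/(-29440 + (-11 - 25)²*18) = (-23951 + 7*I)/(-29440 + (-36)²*18) = (-23951 + 7*I)/(-29440 + 1296*18) = (-23951 + 7*I)/(-29440 + 23328) = (-23951 + 7*I)/(-6112) = (-23951 + 7*I)*(-1/6112) = 23951/6112 - 7*I/6112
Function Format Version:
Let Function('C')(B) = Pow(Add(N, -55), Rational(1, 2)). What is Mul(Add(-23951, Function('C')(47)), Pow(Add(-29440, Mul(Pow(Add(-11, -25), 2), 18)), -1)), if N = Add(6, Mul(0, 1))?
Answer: Add(Rational(23951, 6112), Mul(Rational(-7, 6112), I)) ≈ Add(3.9187, Mul(-0.0011453, I))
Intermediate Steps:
N = 6 (N = Add(6, 0) = 6)
Function('C')(B) = Mul(7, I) (Function('C')(B) = Pow(Add(6, -55), Rational(1, 2)) = Pow(-49, Rational(1, 2)) = Mul(7, I))
Mul(Add(-23951, Function('C')(47)), Pow(Add(-29440, Mul(Pow(Add(-11, -25), 2), 18)), -1)) = Mul(Add(-23951, Mul(7, I)), Pow(Add(-29440, Mul(Pow(Add(-11, -25), 2), 18)), -1)) = Mul(Add(-23951, Mul(7, I)), Pow(Add(-29440, Mul(Pow(-36, 2), 18)), -1)) = Mul(Add(-23951, Mul(7, I)), Pow(Add(-29440, Mul(1296, 18)), -1)) = Mul(Add(-23951, Mul(7, I)), Pow(Add(-29440, 23328), -1)) = Mul(Add(-23951, Mul(7, I)), Pow(-6112, -1)) = Mul(Add(-23951, Mul(7, I)), Rational(-1, 6112)) = Add(Rational(23951, 6112), Mul(Rational(-7, 6112), I))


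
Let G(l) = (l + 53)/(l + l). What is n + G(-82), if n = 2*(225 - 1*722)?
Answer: -162987/164 ≈ -993.82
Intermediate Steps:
n = -994 (n = 2*(225 - 722) = 2*(-497) = -994)
G(l) = (53 + l)/(2*l) (G(l) = (53 + l)/((2*l)) = (53 + l)*(1/(2*l)) = (53 + l)/(2*l))
n + G(-82) = -994 + (½)*(53 - 82)/(-82) = -994 + (½)*(-1/82)*(-29) = -994 + 29/164 = -162987/164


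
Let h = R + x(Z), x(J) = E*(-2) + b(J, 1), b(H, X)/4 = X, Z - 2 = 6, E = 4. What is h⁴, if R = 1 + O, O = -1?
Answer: 256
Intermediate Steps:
R = 0 (R = 1 - 1 = 0)
Z = 8 (Z = 2 + 6 = 8)
b(H, X) = 4*X
x(J) = -4 (x(J) = 4*(-2) + 4*1 = -8 + 4 = -4)
h = -4 (h = 0 - 4 = -4)
h⁴ = (-4)⁴ = 256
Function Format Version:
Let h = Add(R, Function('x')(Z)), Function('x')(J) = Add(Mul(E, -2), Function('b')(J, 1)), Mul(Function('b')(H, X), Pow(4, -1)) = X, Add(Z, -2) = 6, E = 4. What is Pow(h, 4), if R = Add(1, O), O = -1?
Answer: 256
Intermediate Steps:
R = 0 (R = Add(1, -1) = 0)
Z = 8 (Z = Add(2, 6) = 8)
Function('b')(H, X) = Mul(4, X)
Function('x')(J) = -4 (Function('x')(J) = Add(Mul(4, -2), Mul(4, 1)) = Add(-8, 4) = -4)
h = -4 (h = Add(0, -4) = -4)
Pow(h, 4) = Pow(-4, 4) = 256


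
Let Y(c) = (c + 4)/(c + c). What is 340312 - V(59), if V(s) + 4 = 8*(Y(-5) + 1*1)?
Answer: 1701536/5 ≈ 3.4031e+5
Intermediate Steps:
Y(c) = (4 + c)/(2*c) (Y(c) = (4 + c)/((2*c)) = (4 + c)*(1/(2*c)) = (4 + c)/(2*c))
V(s) = 24/5 (V(s) = -4 + 8*((½)*(4 - 5)/(-5) + 1*1) = -4 + 8*((½)*(-⅕)*(-1) + 1) = -4 + 8*(⅒ + 1) = -4 + 8*(11/10) = -4 + 44/5 = 24/5)
340312 - V(59) = 340312 - 1*24/5 = 340312 - 24/5 = 1701536/5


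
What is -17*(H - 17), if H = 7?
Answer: 170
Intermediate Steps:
-17*(H - 17) = -17*(7 - 17) = -17*(-10) = 170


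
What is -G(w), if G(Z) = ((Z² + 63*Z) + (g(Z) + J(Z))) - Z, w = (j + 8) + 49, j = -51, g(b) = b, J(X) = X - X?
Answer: -414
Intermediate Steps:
J(X) = 0
w = 6 (w = (-51 + 8) + 49 = -43 + 49 = 6)
G(Z) = Z² + 63*Z (G(Z) = ((Z² + 63*Z) + (Z + 0)) - Z = ((Z² + 63*Z) + Z) - Z = (Z² + 64*Z) - Z = Z² + 63*Z)
-G(w) = -6*(63 + 6) = -6*69 = -1*414 = -414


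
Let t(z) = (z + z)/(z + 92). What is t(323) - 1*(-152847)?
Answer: 63432151/415 ≈ 1.5285e+5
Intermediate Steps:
t(z) = 2*z/(92 + z) (t(z) = (2*z)/(92 + z) = 2*z/(92 + z))
t(323) - 1*(-152847) = 2*323/(92 + 323) - 1*(-152847) = 2*323/415 + 152847 = 2*323*(1/415) + 152847 = 646/415 + 152847 = 63432151/415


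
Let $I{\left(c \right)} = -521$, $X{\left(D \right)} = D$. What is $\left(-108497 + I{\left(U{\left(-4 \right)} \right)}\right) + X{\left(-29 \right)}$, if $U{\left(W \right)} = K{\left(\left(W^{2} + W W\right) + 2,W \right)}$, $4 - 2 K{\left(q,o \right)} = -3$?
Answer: $-109047$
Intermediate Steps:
$K{\left(q,o \right)} = \frac{7}{2}$ ($K{\left(q,o \right)} = 2 - - \frac{3}{2} = 2 + \frac{3}{2} = \frac{7}{2}$)
$U{\left(W \right)} = \frac{7}{2}$
$\left(-108497 + I{\left(U{\left(-4 \right)} \right)}\right) + X{\left(-29 \right)} = \left(-108497 - 521\right) - 29 = -109018 - 29 = -109047$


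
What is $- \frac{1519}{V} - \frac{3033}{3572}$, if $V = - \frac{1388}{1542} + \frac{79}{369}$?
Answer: $\frac{514354016097}{232390748} \approx 2213.3$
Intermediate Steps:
$V = - \frac{65059}{94833}$ ($V = \left(-1388\right) \frac{1}{1542} + 79 \cdot \frac{1}{369} = - \frac{694}{771} + \frac{79}{369} = - \frac{65059}{94833} \approx -0.68604$)
$- \frac{1519}{V} - \frac{3033}{3572} = - \frac{1519}{- \frac{65059}{94833}} - \frac{3033}{3572} = \left(-1519\right) \left(- \frac{94833}{65059}\right) - \frac{3033}{3572} = \frac{144051327}{65059} - \frac{3033}{3572} = \frac{514354016097}{232390748}$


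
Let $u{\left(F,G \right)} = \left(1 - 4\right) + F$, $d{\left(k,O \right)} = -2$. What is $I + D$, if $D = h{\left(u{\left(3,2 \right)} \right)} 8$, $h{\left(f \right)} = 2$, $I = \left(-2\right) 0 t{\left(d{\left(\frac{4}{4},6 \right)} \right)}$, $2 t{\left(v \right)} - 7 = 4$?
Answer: $16$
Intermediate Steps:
$t{\left(v \right)} = \frac{11}{2}$ ($t{\left(v \right)} = \frac{7}{2} + \frac{1}{2} \cdot 4 = \frac{7}{2} + 2 = \frac{11}{2}$)
$u{\left(F,G \right)} = -3 + F$
$I = 0$ ($I = \left(-2\right) 0 \cdot \frac{11}{2} = 0 \cdot \frac{11}{2} = 0$)
$D = 16$ ($D = 2 \cdot 8 = 16$)
$I + D = 0 + 16 = 16$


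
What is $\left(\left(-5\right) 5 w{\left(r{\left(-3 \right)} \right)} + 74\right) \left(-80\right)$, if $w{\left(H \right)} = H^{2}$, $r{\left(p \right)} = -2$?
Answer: $2080$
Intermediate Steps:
$\left(\left(-5\right) 5 w{\left(r{\left(-3 \right)} \right)} + 74\right) \left(-80\right) = \left(\left(-5\right) 5 \left(-2\right)^{2} + 74\right) \left(-80\right) = \left(\left(-25\right) 4 + 74\right) \left(-80\right) = \left(-100 + 74\right) \left(-80\right) = \left(-26\right) \left(-80\right) = 2080$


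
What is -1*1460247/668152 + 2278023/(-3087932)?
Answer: -1507802265675/515801985416 ≈ -2.9232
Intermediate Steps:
-1*1460247/668152 + 2278023/(-3087932) = -1460247*1/668152 + 2278023*(-1/3087932) = -1460247/668152 - 2278023/3087932 = -1507802265675/515801985416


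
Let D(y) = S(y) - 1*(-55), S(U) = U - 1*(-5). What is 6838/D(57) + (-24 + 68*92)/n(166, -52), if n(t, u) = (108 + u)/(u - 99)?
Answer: -1054979/63 ≈ -16746.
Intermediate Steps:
S(U) = 5 + U (S(U) = U + 5 = 5 + U)
n(t, u) = (108 + u)/(-99 + u)
D(y) = 60 + y (D(y) = (5 + y) - 1*(-55) = (5 + y) + 55 = 60 + y)
6838/D(57) + (-24 + 68*92)/n(166, -52) = 6838/(60 + 57) + (-24 + 68*92)/(((108 - 52)/(-99 - 52))) = 6838/117 + (-24 + 6256)/((56/(-151))) = 6838*(1/117) + 6232/((-1/151*56)) = 526/9 + 6232/(-56/151) = 526/9 + 6232*(-151/56) = 526/9 - 117629/7 = -1054979/63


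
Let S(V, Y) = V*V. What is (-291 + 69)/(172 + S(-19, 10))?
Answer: -222/533 ≈ -0.41651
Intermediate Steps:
S(V, Y) = V**2
(-291 + 69)/(172 + S(-19, 10)) = (-291 + 69)/(172 + (-19)**2) = -222/(172 + 361) = -222/533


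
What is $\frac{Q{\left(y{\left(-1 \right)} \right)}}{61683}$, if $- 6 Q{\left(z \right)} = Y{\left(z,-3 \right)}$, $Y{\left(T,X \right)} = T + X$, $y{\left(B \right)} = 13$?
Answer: $- \frac{5}{185049} \approx -2.702 \cdot 10^{-5}$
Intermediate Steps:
$Q{\left(z \right)} = \frac{1}{2} - \frac{z}{6}$ ($Q{\left(z \right)} = - \frac{z - 3}{6} = - \frac{-3 + z}{6} = \frac{1}{2} - \frac{z}{6}$)
$\frac{Q{\left(y{\left(-1 \right)} \right)}}{61683} = \frac{\frac{1}{2} - \frac{13}{6}}{61683} = \left(\frac{1}{2} - \frac{13}{6}\right) \frac{1}{61683} = \left(- \frac{5}{3}\right) \frac{1}{61683} = - \frac{5}{185049}$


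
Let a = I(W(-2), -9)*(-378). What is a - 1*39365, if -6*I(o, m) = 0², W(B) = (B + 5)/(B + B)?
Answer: -39365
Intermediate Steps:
W(B) = (5 + B)/(2*B) (W(B) = (5 + B)/((2*B)) = (5 + B)*(1/(2*B)) = (5 + B)/(2*B))
I(o, m) = 0 (I(o, m) = -⅙*0² = -⅙*0 = 0)
a = 0 (a = 0*(-378) = 0)
a - 1*39365 = 0 - 1*39365 = 0 - 39365 = -39365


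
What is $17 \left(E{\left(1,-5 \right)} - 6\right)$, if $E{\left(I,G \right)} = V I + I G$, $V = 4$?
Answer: $-119$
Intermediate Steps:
$E{\left(I,G \right)} = 4 I + G I$ ($E{\left(I,G \right)} = 4 I + I G = 4 I + G I$)
$17 \left(E{\left(1,-5 \right)} - 6\right) = 17 \left(1 \left(4 - 5\right) - 6\right) = 17 \left(1 \left(-1\right) - 6\right) = 17 \left(-1 - 6\right) = 17 \left(-7\right) = -119$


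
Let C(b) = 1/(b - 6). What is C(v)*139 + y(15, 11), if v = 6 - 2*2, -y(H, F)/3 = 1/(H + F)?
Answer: -1813/52 ≈ -34.865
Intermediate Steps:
y(H, F) = -3/(F + H) (y(H, F) = -3/(H + F) = -3/(F + H))
v = 2 (v = 6 - 4 = 2)
C(b) = 1/(-6 + b)
C(v)*139 + y(15, 11) = 139/(-6 + 2) - 3/(11 + 15) = 139/(-4) - 3/26 = -¼*139 - 3*1/26 = -139/4 - 3/26 = -1813/52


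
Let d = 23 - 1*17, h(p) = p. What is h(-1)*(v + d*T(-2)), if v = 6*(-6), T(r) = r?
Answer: 48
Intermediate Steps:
v = -36
d = 6 (d = 23 - 17 = 6)
h(-1)*(v + d*T(-2)) = -(-36 + 6*(-2)) = -(-36 - 12) = -1*(-48) = 48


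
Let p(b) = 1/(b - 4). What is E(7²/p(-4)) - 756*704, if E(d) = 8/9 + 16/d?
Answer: -234710410/441 ≈ -5.3222e+5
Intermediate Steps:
p(b) = 1/(-4 + b)
E(d) = 8/9 + 16/d (E(d) = 8*(⅑) + 16/d = 8/9 + 16/d)
E(7²/p(-4)) - 756*704 = (8/9 + 16/((7²/(1/(-4 - 4))))) - 756*704 = (8/9 + 16/((49/(1/(-8))))) - 532224 = (8/9 + 16/((49/(-⅛)))) - 532224 = (8/9 + 16/((49*(-8)))) - 532224 = (8/9 + 16/(-392)) - 532224 = (8/9 + 16*(-1/392)) - 532224 = (8/9 - 2/49) - 532224 = 374/441 - 532224 = -234710410/441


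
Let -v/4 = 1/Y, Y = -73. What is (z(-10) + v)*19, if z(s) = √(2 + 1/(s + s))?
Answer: 76/73 + 19*√195/10 ≈ 27.573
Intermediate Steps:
z(s) = √(2 + 1/(2*s))
v = 4/73 (v = -4/(-73) = -4*(-1/73) = 4/73 ≈ 0.054795)
(z(-10) + v)*19 = (√(8 + 2/(-10))/2 + 4/73)*19 = (√(8 + 2*(-⅒))/2 + 4/73)*19 = (√(8 - ⅕)/2 + 4/73)*19 = (√(39/5)/2 + 4/73)*19 = ((√195/5)/2 + 4/73)*19 = (√195/10 + 4/73)*19 = (4/73 + √195/10)*19 = 76/73 + 19*√195/10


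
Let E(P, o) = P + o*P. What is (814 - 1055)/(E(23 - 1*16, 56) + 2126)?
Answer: -241/2525 ≈ -0.095446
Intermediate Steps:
E(P, o) = P + P*o
(814 - 1055)/(E(23 - 1*16, 56) + 2126) = (814 - 1055)/((23 - 1*16)*(1 + 56) + 2126) = -241/((23 - 16)*57 + 2126) = -241/(7*57 + 2126) = -241/(399 + 2126) = -241/2525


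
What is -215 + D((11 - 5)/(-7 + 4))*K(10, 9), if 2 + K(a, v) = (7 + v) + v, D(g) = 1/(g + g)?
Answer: -883/4 ≈ -220.75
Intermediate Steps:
D(g) = 1/(2*g)
K(a, v) = 5 + 2*v (K(a, v) = -2 + ((7 + v) + v) = -2 + (7 + 2*v) = 5 + 2*v)
-215 + D((11 - 5)/(-7 + 4))*K(10, 9) = -215 + (1/(2*(((11 - 5)/(-7 + 4)))))*(5 + 2*9) = -215 + (1/(2*((6/(-3)))))*(5 + 18) = -215 + (1/(2*((6*(-⅓)))))*23 = -215 + ((½)/(-2))*23 = -215 + ((½)*(-½))*23 = -215 - ¼*23 = -215 - 23/4 = -883/4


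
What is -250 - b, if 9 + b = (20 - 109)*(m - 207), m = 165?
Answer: -3979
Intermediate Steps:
b = 3729 (b = -9 + (20 - 109)*(165 - 207) = -9 - 89*(-42) = -9 + 3738 = 3729)
-250 - b = -250 - 1*3729 = -250 - 3729 = -3979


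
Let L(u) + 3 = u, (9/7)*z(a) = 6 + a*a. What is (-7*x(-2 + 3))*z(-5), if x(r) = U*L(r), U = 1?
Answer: 3038/9 ≈ 337.56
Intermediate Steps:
z(a) = 14/3 + 7*a²/9 (z(a) = 7*(6 + a*a)/9 = 7*(6 + a²)/9 = 14/3 + 7*a²/9)
L(u) = -3 + u
x(r) = -3 + r (x(r) = 1*(-3 + r) = -3 + r)
(-7*x(-2 + 3))*z(-5) = (-7*(-3 + (-2 + 3)))*(14/3 + (7/9)*(-5)²) = (-7*(-3 + 1))*(14/3 + (7/9)*25) = (-7*(-2))*(14/3 + 175/9) = 14*(217/9) = 3038/9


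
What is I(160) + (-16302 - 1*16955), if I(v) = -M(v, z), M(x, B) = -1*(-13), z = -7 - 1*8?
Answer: -33270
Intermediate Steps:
z = -15 (z = -7 - 8 = -15)
M(x, B) = 13
I(v) = -13 (I(v) = -1*13 = -13)
I(160) + (-16302 - 1*16955) = -13 + (-16302 - 1*16955) = -13 + (-16302 - 16955) = -13 - 33257 = -33270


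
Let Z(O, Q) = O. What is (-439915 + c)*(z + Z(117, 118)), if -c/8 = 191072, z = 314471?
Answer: -619263646708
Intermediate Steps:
c = -1528576 (c = -8*191072 = -1528576)
(-439915 + c)*(z + Z(117, 118)) = (-439915 - 1528576)*(314471 + 117) = -1968491*314588 = -619263646708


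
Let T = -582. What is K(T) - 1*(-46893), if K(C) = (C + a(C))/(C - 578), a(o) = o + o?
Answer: 27198813/580 ≈ 46895.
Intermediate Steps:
a(o) = 2*o
K(C) = 3*C/(-578 + C) (K(C) = (C + 2*C)/(C - 578) = (3*C)/(-578 + C) = 3*C/(-578 + C))
K(T) - 1*(-46893) = 3*(-582)/(-578 - 582) - 1*(-46893) = 3*(-582)/(-1160) + 46893 = 3*(-582)*(-1/1160) + 46893 = 873/580 + 46893 = 27198813/580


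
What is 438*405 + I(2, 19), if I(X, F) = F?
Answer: 177409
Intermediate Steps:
438*405 + I(2, 19) = 438*405 + 19 = 177390 + 19 = 177409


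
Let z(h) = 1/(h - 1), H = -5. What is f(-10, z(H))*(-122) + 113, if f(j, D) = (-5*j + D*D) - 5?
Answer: -96847/18 ≈ -5380.4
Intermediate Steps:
z(h) = 1/(-1 + h)
f(j, D) = -5 + D**2 - 5*j (f(j, D) = (-5*j + D**2) - 5 = (D**2 - 5*j) - 5 = -5 + D**2 - 5*j)
f(-10, z(H))*(-122) + 113 = (-5 + (1/(-1 - 5))**2 - 5*(-10))*(-122) + 113 = (-5 + (1/(-6))**2 + 50)*(-122) + 113 = (-5 + (-1/6)**2 + 50)*(-122) + 113 = (-5 + 1/36 + 50)*(-122) + 113 = (1621/36)*(-122) + 113 = -98881/18 + 113 = -96847/18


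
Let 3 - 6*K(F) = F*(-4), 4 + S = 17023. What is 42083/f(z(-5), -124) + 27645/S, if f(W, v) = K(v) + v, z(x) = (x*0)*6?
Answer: -1421022199/7017501 ≈ -202.50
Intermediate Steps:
S = 17019 (S = -4 + 17023 = 17019)
K(F) = ½ + 2*F/3 (K(F) = ½ - F*(-4)/6 = ½ - (-2)*F/3 = ½ + 2*F/3)
z(x) = 0 (z(x) = 0*6 = 0)
f(W, v) = ½ + 5*v/3 (f(W, v) = (½ + 2*v/3) + v = ½ + 5*v/3)
42083/f(z(-5), -124) + 27645/S = 42083/(½ + (5/3)*(-124)) + 27645/17019 = 42083/(½ - 620/3) + 27645*(1/17019) = 42083/(-1237/6) + 9215/5673 = 42083*(-6/1237) + 9215/5673 = -252498/1237 + 9215/5673 = -1421022199/7017501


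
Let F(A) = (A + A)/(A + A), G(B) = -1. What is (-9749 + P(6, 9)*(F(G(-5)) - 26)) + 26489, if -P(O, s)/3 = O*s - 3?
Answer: 20565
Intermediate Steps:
F(A) = 1 (F(A) = (2*A)/((2*A)) = (2*A)*(1/(2*A)) = 1)
P(O, s) = 9 - 3*O*s (P(O, s) = -3*(O*s - 3) = -3*(-3 + O*s) = 9 - 3*O*s)
(-9749 + P(6, 9)*(F(G(-5)) - 26)) + 26489 = (-9749 + (9 - 3*6*9)*(1 - 26)) + 26489 = (-9749 + (9 - 162)*(-25)) + 26489 = (-9749 - 153*(-25)) + 26489 = (-9749 + 3825) + 26489 = -5924 + 26489 = 20565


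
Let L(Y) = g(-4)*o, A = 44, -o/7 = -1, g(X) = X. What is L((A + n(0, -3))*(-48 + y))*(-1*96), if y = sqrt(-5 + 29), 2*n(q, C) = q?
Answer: 2688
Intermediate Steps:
o = 7 (o = -7*(-1) = 7)
n(q, C) = q/2
y = 2*sqrt(6) (y = sqrt(24) = 2*sqrt(6) ≈ 4.8990)
L(Y) = -28 (L(Y) = -4*7 = -28)
L((A + n(0, -3))*(-48 + y))*(-1*96) = -(-28)*96 = -28*(-96) = 2688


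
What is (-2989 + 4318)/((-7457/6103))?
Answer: -8110887/7457 ≈ -1087.7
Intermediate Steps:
(-2989 + 4318)/((-7457/6103)) = 1329/((-7457*1/6103)) = 1329/(-7457/6103) = 1329*(-6103/7457) = -8110887/7457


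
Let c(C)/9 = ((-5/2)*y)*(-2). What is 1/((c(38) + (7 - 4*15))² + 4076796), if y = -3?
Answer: 1/4112140 ≈ 2.4318e-7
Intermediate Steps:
c(C) = -135 (c(C) = 9*((-5/2*(-3))*(-2)) = 9*((-5*½*(-3))*(-2)) = 9*(-5/2*(-3)*(-2)) = 9*((15/2)*(-2)) = 9*(-15) = -135)
1/((c(38) + (7 - 4*15))² + 4076796) = 1/((-135 + (7 - 4*15))² + 4076796) = 1/((-135 + (7 - 60))² + 4076796) = 1/((-135 - 53)² + 4076796) = 1/((-188)² + 4076796) = 1/(35344 + 4076796) = 1/4112140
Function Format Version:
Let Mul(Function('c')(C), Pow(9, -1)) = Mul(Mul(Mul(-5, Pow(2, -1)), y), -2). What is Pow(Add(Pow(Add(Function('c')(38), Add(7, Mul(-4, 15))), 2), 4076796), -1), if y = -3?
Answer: Rational(1, 4112140) ≈ 2.4318e-7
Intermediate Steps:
Function('c')(C) = -135 (Function('c')(C) = Mul(9, Mul(Mul(Mul(-5, Pow(2, -1)), -3), -2)) = Mul(9, Mul(Mul(Mul(-5, Rational(1, 2)), -3), -2)) = Mul(9, Mul(Mul(Rational(-5, 2), -3), -2)) = Mul(9, Mul(Rational(15, 2), -2)) = Mul(9, -15) = -135)
Pow(Add(Pow(Add(Function('c')(38), Add(7, Mul(-4, 15))), 2), 4076796), -1) = Pow(Add(Pow(Add(-135, Add(7, Mul(-4, 15))), 2), 4076796), -1) = Pow(Add(Pow(Add(-135, Add(7, -60)), 2), 4076796), -1) = Pow(Add(Pow(Add(-135, -53), 2), 4076796), -1) = Pow(Add(Pow(-188, 2), 4076796), -1) = Pow(Add(35344, 4076796), -1) = Pow(4112140, -1) = Rational(1, 4112140)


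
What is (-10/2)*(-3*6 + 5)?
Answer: 65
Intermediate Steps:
(-10/2)*(-3*6 + 5) = (-10/2)*(-18 + 5) = -5*1*(-13) = -5*(-13) = 65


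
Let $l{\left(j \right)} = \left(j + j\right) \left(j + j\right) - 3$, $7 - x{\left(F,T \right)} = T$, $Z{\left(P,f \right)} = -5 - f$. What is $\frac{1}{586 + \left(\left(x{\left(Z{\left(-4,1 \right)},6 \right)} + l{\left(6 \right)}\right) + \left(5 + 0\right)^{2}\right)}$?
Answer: $\frac{1}{753} \approx 0.001328$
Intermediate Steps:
$x{\left(F,T \right)} = 7 - T$
$l{\left(j \right)} = -3 + 4 j^{2}$ ($l{\left(j \right)} = 2 j 2 j - 3 = 4 j^{2} - 3 = -3 + 4 j^{2}$)
$\frac{1}{586 + \left(\left(x{\left(Z{\left(-4,1 \right)},6 \right)} + l{\left(6 \right)}\right) + \left(5 + 0\right)^{2}\right)} = \frac{1}{586 + \left(\left(\left(7 - 6\right) - \left(3 - 4 \cdot 6^{2}\right)\right) + \left(5 + 0\right)^{2}\right)} = \frac{1}{586 + \left(\left(\left(7 - 6\right) + \left(-3 + 4 \cdot 36\right)\right) + 5^{2}\right)} = \frac{1}{586 + \left(\left(1 + \left(-3 + 144\right)\right) + 25\right)} = \frac{1}{586 + \left(\left(1 + 141\right) + 25\right)} = \frac{1}{586 + \left(142 + 25\right)} = \frac{1}{586 + 167} = \frac{1}{753}$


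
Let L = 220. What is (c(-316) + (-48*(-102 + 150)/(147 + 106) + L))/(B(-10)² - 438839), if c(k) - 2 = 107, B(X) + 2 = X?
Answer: -80933/110989835 ≈ -0.00072919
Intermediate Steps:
B(X) = -2 + X
c(k) = 109 (c(k) = 2 + 107 = 109)
(c(-316) + (-48*(-102 + 150)/(147 + 106) + L))/(B(-10)² - 438839) = (109 + (-48*(-102 + 150)/(147 + 106) + 220))/((-2 - 10)² - 438839) = (109 + (-2304/253 + 220))/((-12)² - 438839) = (109 + (-2304/253 + 220))/(144 - 438839) = (109 + (-48*48/253 + 220))/(-438695) = (109 + (-2304/253 + 220))*(-1/438695) = (109 + 53356/253)*(-1/438695) = (80933/253)*(-1/438695) = -80933/110989835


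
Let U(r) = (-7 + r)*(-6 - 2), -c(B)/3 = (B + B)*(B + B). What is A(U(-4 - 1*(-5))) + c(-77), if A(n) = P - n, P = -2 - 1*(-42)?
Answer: -71156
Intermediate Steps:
c(B) = -12*B**2 (c(B) = -3*(B + B)*(B + B) = -3*2*B*2*B = -12*B**2)
P = 40 (P = -2 + 42 = 40)
U(r) = 56 - 8*r (U(r) = (-7 + r)*(-8) = 56 - 8*r)
A(n) = 40 - n
A(U(-4 - 1*(-5))) + c(-77) = (40 - (56 - 8*(-4 - 1*(-5)))) - 12*(-77)**2 = (40 - (56 - 8*(-4 + 5))) - 12*5929 = (40 - (56 - 8*1)) - 71148 = (40 - (56 - 8)) - 71148 = (40 - 1*48) - 71148 = (40 - 48) - 71148 = -8 - 71148 = -71156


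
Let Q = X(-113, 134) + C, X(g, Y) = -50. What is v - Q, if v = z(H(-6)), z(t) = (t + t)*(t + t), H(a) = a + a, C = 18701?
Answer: -18075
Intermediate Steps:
H(a) = 2*a
z(t) = 4*t**2 (z(t) = (2*t)*(2*t) = 4*t**2)
v = 576 (v = 4*(2*(-6))**2 = 4*(-12)**2 = 4*144 = 576)
Q = 18651 (Q = -50 + 18701 = 18651)
v - Q = 576 - 1*18651 = 576 - 18651 = -18075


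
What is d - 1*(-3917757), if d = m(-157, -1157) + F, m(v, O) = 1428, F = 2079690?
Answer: 5998875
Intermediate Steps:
d = 2081118 (d = 1428 + 2079690 = 2081118)
d - 1*(-3917757) = 2081118 - 1*(-3917757) = 2081118 + 3917757 = 5998875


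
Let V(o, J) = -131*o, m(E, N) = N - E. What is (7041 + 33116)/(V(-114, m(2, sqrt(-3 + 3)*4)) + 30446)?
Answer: 40157/45380 ≈ 0.88490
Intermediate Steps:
(7041 + 33116)/(V(-114, m(2, sqrt(-3 + 3)*4)) + 30446) = (7041 + 33116)/(-131*(-114) + 30446) = 40157/(14934 + 30446) = 40157/45380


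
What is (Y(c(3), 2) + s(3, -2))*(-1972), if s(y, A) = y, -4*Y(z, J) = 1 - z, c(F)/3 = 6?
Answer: -14297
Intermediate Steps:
c(F) = 18 (c(F) = 3*6 = 18)
Y(z, J) = -¼ + z/4 (Y(z, J) = -(1 - z)/4 = -¼ + z/4)
(Y(c(3), 2) + s(3, -2))*(-1972) = ((-¼ + (¼)*18) + 3)*(-1972) = ((-¼ + 9/2) + 3)*(-1972) = (17/4 + 3)*(-1972) = (29/4)*(-1972) = -14297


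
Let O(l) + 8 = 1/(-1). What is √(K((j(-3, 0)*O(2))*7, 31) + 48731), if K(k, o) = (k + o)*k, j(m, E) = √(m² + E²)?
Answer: √78593 ≈ 280.34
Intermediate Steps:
O(l) = -9 (O(l) = -8 + 1/(-1) = -8 - 1 = -9)
j(m, E) = √(E² + m²)
K(k, o) = k*(k + o)
√(K((j(-3, 0)*O(2))*7, 31) + 48731) = √(((√(0² + (-3)²)*(-9))*7)*((√(0² + (-3)²)*(-9))*7 + 31) + 48731) = √(((√(0 + 9)*(-9))*7)*((√(0 + 9)*(-9))*7 + 31) + 48731) = √(((√9*(-9))*7)*((√9*(-9))*7 + 31) + 48731) = √(((3*(-9))*7)*((3*(-9))*7 + 31) + 48731) = √((-27*7)*(-27*7 + 31) + 48731) = √(-189*(-189 + 31) + 48731) = √(-189*(-158) + 48731) = √(29862 + 48731) = √78593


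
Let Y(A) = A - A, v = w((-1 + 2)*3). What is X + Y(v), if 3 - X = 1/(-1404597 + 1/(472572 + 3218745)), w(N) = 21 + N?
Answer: 15554442044061/5184812784248 ≈ 3.0000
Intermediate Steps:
v = 24 (v = 21 + (-1 + 2)*3 = 21 + 1*3 = 21 + 3 = 24)
X = 15554442044061/5184812784248 (X = 3 - 1/(-1404597 + 1/(472572 + 3218745)) = 3 - 1/(-1404597 + 1/3691317) = 3 - 1/(-5184812784248/3691317) = 3 - 1*(-3691317/5184812784248) = 3 + 3691317/5184812784248 = 15554442044061/5184812784248 ≈ 3.0000)
Y(A) = 0
X + Y(v) = 15554442044061/5184812784248 + 0 = 15554442044061/5184812784248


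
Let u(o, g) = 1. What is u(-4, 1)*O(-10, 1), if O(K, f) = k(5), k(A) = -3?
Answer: -3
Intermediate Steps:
O(K, f) = -3
u(-4, 1)*O(-10, 1) = 1*(-3) = -3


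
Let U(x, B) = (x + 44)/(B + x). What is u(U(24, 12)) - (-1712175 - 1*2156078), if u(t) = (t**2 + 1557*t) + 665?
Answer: 313620868/81 ≈ 3.8719e+6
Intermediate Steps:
U(x, B) = (44 + x)/(B + x)
u(t) = 665 + t**2 + 1557*t
u(U(24, 12)) - (-1712175 - 1*2156078) = (665 + ((44 + 24)/(12 + 24))**2 + 1557*((44 + 24)/(12 + 24))) - (-1712175 - 1*2156078) = (665 + (68/36)**2 + 1557*(68/36)) - (-1712175 - 2156078) = (665 + ((1/36)*68)**2 + 1557*((1/36)*68)) - 1*(-3868253) = (665 + (17/9)**2 + 1557*(17/9)) + 3868253 = (665 + 289/81 + 2941) + 3868253 = 292375/81 + 3868253 = 313620868/81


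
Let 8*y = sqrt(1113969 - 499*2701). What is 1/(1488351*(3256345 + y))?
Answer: 20840608/101005764343138865193 - 4*I*sqrt(233830)/505028821715694325965 ≈ 2.0633e-13 - 3.83e-18*I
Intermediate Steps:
y = I*sqrt(233830)/8 (y = sqrt(1113969 - 499*2701)/8 = sqrt(1113969 - 1347799)/8 = sqrt(-233830)/8 = (I*sqrt(233830))/8 = I*sqrt(233830)/8 ≈ 60.445*I)
1/(1488351*(3256345 + y)) = 1/(1488351*(3256345 + I*sqrt(233830)/8))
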